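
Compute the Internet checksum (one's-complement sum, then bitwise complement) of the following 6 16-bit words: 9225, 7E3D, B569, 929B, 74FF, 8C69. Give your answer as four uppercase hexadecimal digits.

A62E

One's-complement addition (fold any carry out of bit 15 back into bit 0):
  0x9225 + 0x7E3D = 0x11062 → wrap carry → 0x1063
  0x1063 + 0xB569 = 0x0C5CC
  0xC5CC + 0x929B = 0x15867 → wrap carry → 0x5868
  0x5868 + 0x74FF = 0x0CD67
  0xCD67 + 0x8C69 = 0x159D0 → wrap carry → 0x59D1
One's-complement sum = 0x59D1.
Checksum = ~0x59D1 & 0xFFFF = 0xA62E.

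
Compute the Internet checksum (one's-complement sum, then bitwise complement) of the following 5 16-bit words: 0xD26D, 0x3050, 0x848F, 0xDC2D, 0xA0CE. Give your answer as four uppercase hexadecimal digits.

FBB5

One's-complement addition (fold any carry out of bit 15 back into bit 0):
  0xD26D + 0x3050 = 0x102BD → wrap carry → 0x02BE
  0x02BE + 0x848F = 0x0874D
  0x874D + 0xDC2D = 0x1637A → wrap carry → 0x637B
  0x637B + 0xA0CE = 0x10449 → wrap carry → 0x044A
One's-complement sum = 0x044A.
Checksum = ~0x044A & 0xFFFF = 0xFBB5.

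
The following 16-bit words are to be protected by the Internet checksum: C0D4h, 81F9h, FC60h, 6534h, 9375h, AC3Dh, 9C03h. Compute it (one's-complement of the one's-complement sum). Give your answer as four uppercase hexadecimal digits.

One's-complement addition (fold any carry out of bit 15 back into bit 0):
  0xC0D4 + 0x81F9 = 0x142CD → wrap carry → 0x42CE
  0x42CE + 0xFC60 = 0x13F2E → wrap carry → 0x3F2F
  0x3F2F + 0x6534 = 0x0A463
  0xA463 + 0x9375 = 0x137D8 → wrap carry → 0x37D9
  0x37D9 + 0xAC3D = 0x0E416
  0xE416 + 0x9C03 = 0x18019 → wrap carry → 0x801A
One's-complement sum = 0x801A.
Checksum = ~0x801A & 0xFFFF = 0x7FE5.

7FE5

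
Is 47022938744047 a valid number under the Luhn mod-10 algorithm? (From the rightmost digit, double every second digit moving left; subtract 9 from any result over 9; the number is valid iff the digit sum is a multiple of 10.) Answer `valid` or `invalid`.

From the right, keep odd positions and double even positions (subtract 9 from any doubled value over 9):
  doubled (positions 2,4,...): 8 8 5 6 4 0 8 → sum 39
  kept (positions 1,3,...): 7 0 4 8 9 2 7 → sum 37
Total = 76.
76 mod 10 = 6, so the number is invalid.

invalid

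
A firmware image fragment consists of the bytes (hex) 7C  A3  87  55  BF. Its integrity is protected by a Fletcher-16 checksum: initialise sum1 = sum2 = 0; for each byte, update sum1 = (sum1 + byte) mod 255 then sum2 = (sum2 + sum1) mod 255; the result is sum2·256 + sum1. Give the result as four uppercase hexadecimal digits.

Running sums (mod 255):
  after byte 0 (7C): sum1=124, sum2=124
  after byte 1 (A3): sum1=32, sum2=156
  after byte 2 (87): sum1=167, sum2=68
  after byte 3 (55): sum1=252, sum2=65
  after byte 4 (BF): sum1=188, sum2=253
Checksum = sum2·256 + sum1 = 253·256 + 188 = 64956 = 0xFDBC.

FDBC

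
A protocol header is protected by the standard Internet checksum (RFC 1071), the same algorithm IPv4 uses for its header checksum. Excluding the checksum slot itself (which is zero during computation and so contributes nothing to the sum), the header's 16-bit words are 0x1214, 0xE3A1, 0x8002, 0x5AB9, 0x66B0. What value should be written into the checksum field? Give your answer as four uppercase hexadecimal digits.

C8DD

One's-complement addition (fold any carry out of bit 15 back into bit 0):
  0x1214 + 0xE3A1 = 0x0F5B5
  0xF5B5 + 0x8002 = 0x175B7 → wrap carry → 0x75B8
  0x75B8 + 0x5AB9 = 0x0D071
  0xD071 + 0x66B0 = 0x13721 → wrap carry → 0x3722
One's-complement sum = 0x3722.
Checksum = ~0x3722 & 0xFFFF = 0xC8DD.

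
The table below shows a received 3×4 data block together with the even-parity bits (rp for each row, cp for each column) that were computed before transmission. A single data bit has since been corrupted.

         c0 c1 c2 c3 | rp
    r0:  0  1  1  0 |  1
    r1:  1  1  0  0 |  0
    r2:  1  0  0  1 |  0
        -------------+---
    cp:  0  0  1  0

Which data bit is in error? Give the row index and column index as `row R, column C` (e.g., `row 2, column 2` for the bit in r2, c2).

Recompute each row's even parity and compare to rp:
  r0: data parity 0, sent rp 1 → mismatch
  r1: data parity 0, sent rp 0 → ok
  r2: data parity 0, sent rp 0 → ok
Recompute each column's even parity and compare to cp:
  c0: data parity 0, sent cp 0 → ok
  c1: data parity 0, sent cp 0 → ok
  c2: data parity 1, sent cp 1 → ok
  c3: data parity 1, sent cp 0 → mismatch
Exactly one row (r0) and one column (c3) fail → the flipped bit is at their intersection.

row 0, column 3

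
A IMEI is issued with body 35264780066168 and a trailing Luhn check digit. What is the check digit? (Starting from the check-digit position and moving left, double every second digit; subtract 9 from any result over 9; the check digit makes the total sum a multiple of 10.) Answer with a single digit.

0

Partial digits right→left: 8 6 1 6 6 0 0 8 7 4 6 2 5 3
Double every second digit counting from the check-digit position (so the 1st, 3rd, 5th, ... of the partial from the right).
  doubled (with −9 where >9): 7 2 3 0 5 3 1 → sum 21
  kept as-is: 6 6 0 8 4 2 3 → sum 29
Total = 21 + 29 = 50.
Check digit = (10 − (50 mod 10)) mod 10 = 0.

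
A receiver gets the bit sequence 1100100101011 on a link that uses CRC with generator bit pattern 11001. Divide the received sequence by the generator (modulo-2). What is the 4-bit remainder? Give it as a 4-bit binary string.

Modulo-2 division of 1100100101011 by 11001:
  pos 0: 11001 XOR 11001 = 00000
  pos 7: 10101 XOR 11001 = 01100
  pos 8: 11001 XOR 11001 = 00000
Remainder = 0000 (zero — the frame passes the CRC check).

0000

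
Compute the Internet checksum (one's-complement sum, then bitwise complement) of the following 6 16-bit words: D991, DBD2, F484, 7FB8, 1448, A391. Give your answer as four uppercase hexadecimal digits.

1E84

One's-complement addition (fold any carry out of bit 15 back into bit 0):
  0xD991 + 0xDBD2 = 0x1B563 → wrap carry → 0xB564
  0xB564 + 0xF484 = 0x1A9E8 → wrap carry → 0xA9E9
  0xA9E9 + 0x7FB8 = 0x129A1 → wrap carry → 0x29A2
  0x29A2 + 0x1448 = 0x03DEA
  0x3DEA + 0xA391 = 0x0E17B
One's-complement sum = 0xE17B.
Checksum = ~0xE17B & 0xFFFF = 0x1E84.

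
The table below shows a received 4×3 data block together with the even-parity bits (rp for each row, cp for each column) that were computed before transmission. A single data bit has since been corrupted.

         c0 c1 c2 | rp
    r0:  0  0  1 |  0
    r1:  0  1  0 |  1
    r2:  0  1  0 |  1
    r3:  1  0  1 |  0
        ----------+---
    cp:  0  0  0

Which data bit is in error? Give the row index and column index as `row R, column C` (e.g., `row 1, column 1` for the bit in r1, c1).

Recompute each row's even parity and compare to rp:
  r0: data parity 1, sent rp 0 → mismatch
  r1: data parity 1, sent rp 1 → ok
  r2: data parity 1, sent rp 1 → ok
  r3: data parity 0, sent rp 0 → ok
Recompute each column's even parity and compare to cp:
  c0: data parity 1, sent cp 0 → mismatch
  c1: data parity 0, sent cp 0 → ok
  c2: data parity 0, sent cp 0 → ok
Exactly one row (r0) and one column (c0) fail → the flipped bit is at their intersection.

row 0, column 0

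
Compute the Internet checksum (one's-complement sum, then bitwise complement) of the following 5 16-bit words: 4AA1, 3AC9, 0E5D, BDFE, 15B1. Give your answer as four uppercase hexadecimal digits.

9888

One's-complement addition (fold any carry out of bit 15 back into bit 0):
  0x4AA1 + 0x3AC9 = 0x0856A
  0x856A + 0x0E5D = 0x093C7
  0x93C7 + 0xBDFE = 0x151C5 → wrap carry → 0x51C6
  0x51C6 + 0x15B1 = 0x06777
One's-complement sum = 0x6777.
Checksum = ~0x6777 & 0xFFFF = 0x9888.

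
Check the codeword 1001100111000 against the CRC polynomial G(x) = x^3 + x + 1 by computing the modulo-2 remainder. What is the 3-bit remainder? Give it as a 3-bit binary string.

011

Modulo-2 division of 1001100111000 by 1011:
  pos 0: 1001 XOR 1011 = 0010
  pos 2: 1010 XOR 1011 = 0001
  pos 5: 1011 XOR 1011 = 0000
  pos 9: 1000 XOR 1011 = 0011
Remainder = 011 (nonzero — an error is detected).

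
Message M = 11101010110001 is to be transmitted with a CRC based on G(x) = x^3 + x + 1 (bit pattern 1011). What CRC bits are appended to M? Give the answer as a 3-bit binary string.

011

Append 3 zeros: 11101010110001000. Divide by 1011 (XOR where the leading bit is 1):
  pos 0: 1110 XOR 1011 = 0101
  pos 1: 1011 XOR 1011 = 0000
  pos 6: 1011 XOR 1011 = 0000
  pos 13: 1000 XOR 1011 = 0011
Remainder (last 3 bits) = 011. This is the CRC / FCS.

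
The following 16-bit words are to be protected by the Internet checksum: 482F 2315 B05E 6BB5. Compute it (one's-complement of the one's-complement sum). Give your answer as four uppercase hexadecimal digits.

78A7

One's-complement addition (fold any carry out of bit 15 back into bit 0):
  0x482F + 0x2315 = 0x06B44
  0x6B44 + 0xB05E = 0x11BA2 → wrap carry → 0x1BA3
  0x1BA3 + 0x6BB5 = 0x08758
One's-complement sum = 0x8758.
Checksum = ~0x8758 & 0xFFFF = 0x78A7.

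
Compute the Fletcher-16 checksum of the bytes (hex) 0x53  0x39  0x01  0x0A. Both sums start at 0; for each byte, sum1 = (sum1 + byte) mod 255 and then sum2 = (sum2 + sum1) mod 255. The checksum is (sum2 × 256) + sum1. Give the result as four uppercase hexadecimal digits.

Running sums (mod 255):
  after byte 0 (0x53): sum1=83, sum2=83
  after byte 1 (0x39): sum1=140, sum2=223
  after byte 2 (0x01): sum1=141, sum2=109
  after byte 3 (0x0A): sum1=151, sum2=5
Checksum = sum2·256 + sum1 = 5·256 + 151 = 1431 = 0x0597.

0597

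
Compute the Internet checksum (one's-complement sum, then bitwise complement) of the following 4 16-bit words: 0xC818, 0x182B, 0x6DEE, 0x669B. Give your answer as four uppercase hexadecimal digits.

One's-complement addition (fold any carry out of bit 15 back into bit 0):
  0xC818 + 0x182B = 0x0E043
  0xE043 + 0x6DEE = 0x14E31 → wrap carry → 0x4E32
  0x4E32 + 0x669B = 0x0B4CD
One's-complement sum = 0xB4CD.
Checksum = ~0xB4CD & 0xFFFF = 0x4B32.

4B32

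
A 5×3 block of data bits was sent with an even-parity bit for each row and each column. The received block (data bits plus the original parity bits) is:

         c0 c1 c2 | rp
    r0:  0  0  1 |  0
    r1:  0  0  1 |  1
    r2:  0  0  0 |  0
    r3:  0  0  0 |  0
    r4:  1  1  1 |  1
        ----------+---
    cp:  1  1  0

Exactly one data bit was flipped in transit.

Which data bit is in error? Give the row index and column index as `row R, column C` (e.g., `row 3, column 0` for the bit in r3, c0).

Recompute each row's even parity and compare to rp:
  r0: data parity 1, sent rp 0 → mismatch
  r1: data parity 1, sent rp 1 → ok
  r2: data parity 0, sent rp 0 → ok
  r3: data parity 0, sent rp 0 → ok
  r4: data parity 1, sent rp 1 → ok
Recompute each column's even parity and compare to cp:
  c0: data parity 1, sent cp 1 → ok
  c1: data parity 1, sent cp 1 → ok
  c2: data parity 1, sent cp 0 → mismatch
Exactly one row (r0) and one column (c2) fail → the flipped bit is at their intersection.

row 0, column 2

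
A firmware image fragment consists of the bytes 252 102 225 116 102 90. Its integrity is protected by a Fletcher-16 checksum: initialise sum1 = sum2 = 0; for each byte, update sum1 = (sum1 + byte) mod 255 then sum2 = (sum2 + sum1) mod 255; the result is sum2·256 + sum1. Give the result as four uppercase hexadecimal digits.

Running sums (mod 255):
  after byte 0 (252): sum1=252, sum2=252
  after byte 1 (102): sum1=99, sum2=96
  after byte 2 (225): sum1=69, sum2=165
  after byte 3 (116): sum1=185, sum2=95
  after byte 4 (102): sum1=32, sum2=127
  after byte 5 (90): sum1=122, sum2=249
Checksum = sum2·256 + sum1 = 249·256 + 122 = 63866 = 0xF97A.

F97A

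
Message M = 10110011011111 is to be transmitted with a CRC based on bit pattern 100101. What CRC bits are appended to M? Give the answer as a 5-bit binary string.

00010

Append 5 zeros: 1011001101111100000. Divide by 100101 (XOR where the leading bit is 1):
  pos 0: 101100 XOR 100101 = 001001
  pos 2: 100111 XOR 100101 = 000010
  pos 6: 100111 XOR 100101 = 000010
  pos 10: 101100 XOR 100101 = 001001
  pos 12: 100100 XOR 100101 = 000001
Remainder (last 5 bits) = 00010. This is the CRC / FCS.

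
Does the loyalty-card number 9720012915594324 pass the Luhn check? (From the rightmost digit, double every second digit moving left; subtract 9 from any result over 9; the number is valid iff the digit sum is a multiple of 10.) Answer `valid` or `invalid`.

valid

From the right, keep odd positions and double even positions (subtract 9 from any doubled value over 9):
  doubled (positions 2,4,...): 4 8 1 2 4 0 4 9 → sum 32
  kept (positions 1,3,...): 4 3 9 5 9 1 0 7 → sum 38
Total = 70.
70 mod 10 = 0, so the number is valid.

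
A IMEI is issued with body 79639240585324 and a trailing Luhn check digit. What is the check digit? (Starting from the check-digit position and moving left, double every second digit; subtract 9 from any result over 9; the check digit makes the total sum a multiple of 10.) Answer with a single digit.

Partial digits right→left: 4 2 3 5 8 5 0 4 2 9 3 6 9 7
Double every second digit counting from the check-digit position (so the 1st, 3rd, 5th, ... of the partial from the right).
  doubled (with −9 where >9): 8 6 7 0 4 6 9 → sum 40
  kept as-is: 2 5 5 4 9 6 7 → sum 38
Total = 40 + 38 = 78.
Check digit = (10 − (78 mod 10)) mod 10 = 2.

2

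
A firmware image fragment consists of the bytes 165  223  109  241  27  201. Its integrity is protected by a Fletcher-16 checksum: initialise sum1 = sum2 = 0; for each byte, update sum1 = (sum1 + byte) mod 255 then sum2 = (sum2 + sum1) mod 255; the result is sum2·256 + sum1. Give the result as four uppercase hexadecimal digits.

Running sums (mod 255):
  after byte 0 (165): sum1=165, sum2=165
  after byte 1 (223): sum1=133, sum2=43
  after byte 2 (109): sum1=242, sum2=30
  after byte 3 (241): sum1=228, sum2=3
  after byte 4 (27): sum1=0, sum2=3
  after byte 5 (201): sum1=201, sum2=204
Checksum = sum2·256 + sum1 = 204·256 + 201 = 52425 = 0xCCC9.

CCC9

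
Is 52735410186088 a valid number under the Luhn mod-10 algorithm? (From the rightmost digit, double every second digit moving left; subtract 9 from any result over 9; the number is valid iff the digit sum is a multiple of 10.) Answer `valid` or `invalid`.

From the right, keep odd positions and double even positions (subtract 9 from any doubled value over 9):
  doubled (positions 2,4,...): 7 3 2 2 1 5 1 → sum 21
  kept (positions 1,3,...): 8 0 8 0 4 3 2 → sum 25
Total = 46.
46 mod 10 = 6, so the number is invalid.

invalid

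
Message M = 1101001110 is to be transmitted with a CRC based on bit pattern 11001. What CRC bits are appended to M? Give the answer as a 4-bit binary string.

Append 4 zeros: 11010011100000. Divide by 11001 (XOR where the leading bit is 1):
  pos 0: 11010 XOR 11001 = 00011
  pos 3: 11011 XOR 11001 = 00010
  pos 6: 10100 XOR 11001 = 01101
  pos 7: 11010 XOR 11001 = 00011
Remainder (last 4 bits) = 1100. This is the CRC / FCS.

1100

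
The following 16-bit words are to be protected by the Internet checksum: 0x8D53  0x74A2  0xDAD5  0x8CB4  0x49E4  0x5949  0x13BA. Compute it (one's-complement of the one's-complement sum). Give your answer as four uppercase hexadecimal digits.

DF97

One's-complement addition (fold any carry out of bit 15 back into bit 0):
  0x8D53 + 0x74A2 = 0x101F5 → wrap carry → 0x01F6
  0x01F6 + 0xDAD5 = 0x0DCCB
  0xDCCB + 0x8CB4 = 0x1697F → wrap carry → 0x6980
  0x6980 + 0x49E4 = 0x0B364
  0xB364 + 0x5949 = 0x10CAD → wrap carry → 0x0CAE
  0x0CAE + 0x13BA = 0x02068
One's-complement sum = 0x2068.
Checksum = ~0x2068 & 0xFFFF = 0xDF97.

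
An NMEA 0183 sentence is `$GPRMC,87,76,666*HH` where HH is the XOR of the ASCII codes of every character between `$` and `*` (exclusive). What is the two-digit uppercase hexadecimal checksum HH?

5F

XOR the ASCII codes of the payload characters:
  'G' = 0x47 → acc = 0x47
  'P' = 0x50 → acc = 0x17
  'R' = 0x52 → acc = 0x45
  'M' = 0x4D → acc = 0x08
  'C' = 0x43 → acc = 0x4B
  ',' = 0x2C → acc = 0x67
  '8' = 0x38 → acc = 0x5F
  '7' = 0x37 → acc = 0x68
  ',' = 0x2C → acc = 0x44
  '7' = 0x37 → acc = 0x73
  '6' = 0x36 → acc = 0x45
  ',' = 0x2C → acc = 0x69
  '6' = 0x36 → acc = 0x5F
  '6' = 0x36 → acc = 0x69
  '6' = 0x36 → acc = 0x5F
Checksum = 0x5F.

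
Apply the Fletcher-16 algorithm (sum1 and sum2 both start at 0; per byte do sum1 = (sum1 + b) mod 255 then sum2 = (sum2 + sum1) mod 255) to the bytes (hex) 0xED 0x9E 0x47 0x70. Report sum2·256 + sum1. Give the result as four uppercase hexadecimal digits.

9244

Running sums (mod 255):
  after byte 0 (0xED): sum1=237, sum2=237
  after byte 1 (0x9E): sum1=140, sum2=122
  after byte 2 (0x47): sum1=211, sum2=78
  after byte 3 (0x70): sum1=68, sum2=146
Checksum = sum2·256 + sum1 = 146·256 + 68 = 37444 = 0x9244.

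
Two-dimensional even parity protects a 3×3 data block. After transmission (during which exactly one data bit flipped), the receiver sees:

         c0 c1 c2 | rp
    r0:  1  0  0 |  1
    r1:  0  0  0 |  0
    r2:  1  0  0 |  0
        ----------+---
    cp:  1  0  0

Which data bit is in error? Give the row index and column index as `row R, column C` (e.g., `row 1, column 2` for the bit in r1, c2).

Recompute each row's even parity and compare to rp:
  r0: data parity 1, sent rp 1 → ok
  r1: data parity 0, sent rp 0 → ok
  r2: data parity 1, sent rp 0 → mismatch
Recompute each column's even parity and compare to cp:
  c0: data parity 0, sent cp 1 → mismatch
  c1: data parity 0, sent cp 0 → ok
  c2: data parity 0, sent cp 0 → ok
Exactly one row (r2) and one column (c0) fail → the flipped bit is at their intersection.

row 2, column 0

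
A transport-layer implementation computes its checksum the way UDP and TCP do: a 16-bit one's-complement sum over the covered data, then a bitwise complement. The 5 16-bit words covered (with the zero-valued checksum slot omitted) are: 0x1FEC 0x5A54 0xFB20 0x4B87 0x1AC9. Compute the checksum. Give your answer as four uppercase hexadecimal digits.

One's-complement addition (fold any carry out of bit 15 back into bit 0):
  0x1FEC + 0x5A54 = 0x07A40
  0x7A40 + 0xFB20 = 0x17560 → wrap carry → 0x7561
  0x7561 + 0x4B87 = 0x0C0E8
  0xC0E8 + 0x1AC9 = 0x0DBB1
One's-complement sum = 0xDBB1.
Checksum = ~0xDBB1 & 0xFFFF = 0x244E.

244E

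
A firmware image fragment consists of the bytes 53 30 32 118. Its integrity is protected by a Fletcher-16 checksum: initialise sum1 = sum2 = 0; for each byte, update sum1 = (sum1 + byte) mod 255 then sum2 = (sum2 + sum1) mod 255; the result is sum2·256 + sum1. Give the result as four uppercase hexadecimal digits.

E5E9

Running sums (mod 255):
  after byte 0 (53): sum1=53, sum2=53
  after byte 1 (30): sum1=83, sum2=136
  after byte 2 (32): sum1=115, sum2=251
  after byte 3 (118): sum1=233, sum2=229
Checksum = sum2·256 + sum1 = 229·256 + 233 = 58857 = 0xE5E9.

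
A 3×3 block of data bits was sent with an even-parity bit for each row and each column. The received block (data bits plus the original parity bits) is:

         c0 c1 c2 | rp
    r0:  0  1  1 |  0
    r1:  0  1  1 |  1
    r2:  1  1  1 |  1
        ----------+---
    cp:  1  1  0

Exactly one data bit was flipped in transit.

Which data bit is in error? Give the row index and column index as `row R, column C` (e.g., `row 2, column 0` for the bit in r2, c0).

Recompute each row's even parity and compare to rp:
  r0: data parity 0, sent rp 0 → ok
  r1: data parity 0, sent rp 1 → mismatch
  r2: data parity 1, sent rp 1 → ok
Recompute each column's even parity and compare to cp:
  c0: data parity 1, sent cp 1 → ok
  c1: data parity 1, sent cp 1 → ok
  c2: data parity 1, sent cp 0 → mismatch
Exactly one row (r1) and one column (c2) fail → the flipped bit is at their intersection.

row 1, column 2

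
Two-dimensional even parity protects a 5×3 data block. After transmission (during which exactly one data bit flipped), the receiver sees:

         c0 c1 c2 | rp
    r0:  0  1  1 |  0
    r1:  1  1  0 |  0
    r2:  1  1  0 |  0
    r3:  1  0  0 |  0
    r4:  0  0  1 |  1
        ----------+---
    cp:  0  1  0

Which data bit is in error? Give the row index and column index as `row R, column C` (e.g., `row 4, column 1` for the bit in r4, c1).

row 3, column 0

Recompute each row's even parity and compare to rp:
  r0: data parity 0, sent rp 0 → ok
  r1: data parity 0, sent rp 0 → ok
  r2: data parity 0, sent rp 0 → ok
  r3: data parity 1, sent rp 0 → mismatch
  r4: data parity 1, sent rp 1 → ok
Recompute each column's even parity and compare to cp:
  c0: data parity 1, sent cp 0 → mismatch
  c1: data parity 1, sent cp 1 → ok
  c2: data parity 0, sent cp 0 → ok
Exactly one row (r3) and one column (c0) fail → the flipped bit is at their intersection.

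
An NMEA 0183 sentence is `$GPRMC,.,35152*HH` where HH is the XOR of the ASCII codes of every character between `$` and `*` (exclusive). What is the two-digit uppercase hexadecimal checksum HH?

XOR the ASCII codes of the payload characters:
  'G' = 0x47 → acc = 0x47
  'P' = 0x50 → acc = 0x17
  'R' = 0x52 → acc = 0x45
  'M' = 0x4D → acc = 0x08
  'C' = 0x43 → acc = 0x4B
  ',' = 0x2C → acc = 0x67
  '.' = 0x2E → acc = 0x49
  ',' = 0x2C → acc = 0x65
  '3' = 0x33 → acc = 0x56
  '5' = 0x35 → acc = 0x63
  '1' = 0x31 → acc = 0x52
  '5' = 0x35 → acc = 0x67
  '2' = 0x32 → acc = 0x55
Checksum = 0x55.

55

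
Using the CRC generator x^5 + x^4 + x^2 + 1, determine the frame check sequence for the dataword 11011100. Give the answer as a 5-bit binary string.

Append 5 zeros: 1101110000000. Divide by 110101 (XOR where the leading bit is 1):
  pos 0: 110111 XOR 110101 = 000010
  pos 4: 100000 XOR 110101 = 010101
  pos 5: 101010 XOR 110101 = 011111
  pos 6: 111110 XOR 110101 = 001011
Remainder (last 5 bits) = 10110. This is the CRC / FCS.

10110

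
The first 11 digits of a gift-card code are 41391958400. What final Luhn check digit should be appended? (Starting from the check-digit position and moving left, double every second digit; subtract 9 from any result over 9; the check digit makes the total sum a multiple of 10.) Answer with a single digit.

Partial digits right→left: 0 0 4 8 5 9 1 9 3 1 4
Double every second digit counting from the check-digit position (so the 1st, 3rd, 5th, ... of the partial from the right).
  doubled (with −9 where >9): 0 8 1 2 6 8 → sum 25
  kept as-is: 0 8 9 9 1 → sum 27
Total = 25 + 27 = 52.
Check digit = (10 − (52 mod 10)) mod 10 = 8.

8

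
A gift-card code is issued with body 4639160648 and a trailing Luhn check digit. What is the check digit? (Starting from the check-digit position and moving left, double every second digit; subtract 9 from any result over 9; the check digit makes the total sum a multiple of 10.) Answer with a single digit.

3

Partial digits right→left: 8 4 6 0 6 1 9 3 6 4
Double every second digit counting from the check-digit position (so the 1st, 3rd, 5th, ... of the partial from the right).
  doubled (with −9 where >9): 7 3 3 9 3 → sum 25
  kept as-is: 4 0 1 3 4 → sum 12
Total = 25 + 12 = 37.
Check digit = (10 − (37 mod 10)) mod 10 = 3.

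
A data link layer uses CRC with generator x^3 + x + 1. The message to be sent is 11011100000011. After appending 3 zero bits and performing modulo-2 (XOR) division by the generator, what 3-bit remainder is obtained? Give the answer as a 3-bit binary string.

111

Append 3 zeros: 11011100000011000. Divide by 1011 (XOR where the leading bit is 1):
  pos 0: 1101 XOR 1011 = 0110
  pos 1: 1101 XOR 1011 = 0110
  pos 2: 1101 XOR 1011 = 0110
  pos 3: 1100 XOR 1011 = 0111
  pos 4: 1110 XOR 1011 = 0101
  pos 5: 1010 XOR 1011 = 0001
  pos 8: 1000 XOR 1011 = 0011
  pos 10: 1111 XOR 1011 = 0100
  pos 11: 1000 XOR 1011 = 0011
  pos 13: 1100 XOR 1011 = 0111
Remainder (last 3 bits) = 111. This is the CRC / FCS.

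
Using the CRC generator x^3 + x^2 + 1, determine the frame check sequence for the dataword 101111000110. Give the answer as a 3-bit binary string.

Append 3 zeros: 101111000110000. Divide by 1101 (XOR where the leading bit is 1):
  pos 0: 1011 XOR 1101 = 0110
  pos 1: 1101 XOR 1101 = 0000
  pos 5: 1000 XOR 1101 = 0101
  pos 6: 1011 XOR 1101 = 0110
  pos 7: 1101 XOR 1101 = 0000
Remainder (last 3 bits) = 000. This is the CRC / FCS.

000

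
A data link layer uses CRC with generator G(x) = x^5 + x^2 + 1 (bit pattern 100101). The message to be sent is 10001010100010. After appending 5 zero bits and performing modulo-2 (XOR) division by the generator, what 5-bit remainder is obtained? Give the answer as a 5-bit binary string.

Append 5 zeros: 1000101010001000000. Divide by 100101 (XOR where the leading bit is 1):
  pos 0: 100010 XOR 100101 = 000111
  pos 3: 111101 XOR 100101 = 011000
  pos 4: 110000 XOR 100101 = 010101
  pos 5: 101010 XOR 100101 = 001111
  pos 7: 111101 XOR 100101 = 011000
  pos 8: 110000 XOR 100101 = 010101
  pos 9: 101010 XOR 100101 = 001111
  pos 11: 111100 XOR 100101 = 011001
  pos 12: 110010 XOR 100101 = 010111
  pos 13: 101110 XOR 100101 = 001011
Remainder (last 5 bits) = 01011. This is the CRC / FCS.

01011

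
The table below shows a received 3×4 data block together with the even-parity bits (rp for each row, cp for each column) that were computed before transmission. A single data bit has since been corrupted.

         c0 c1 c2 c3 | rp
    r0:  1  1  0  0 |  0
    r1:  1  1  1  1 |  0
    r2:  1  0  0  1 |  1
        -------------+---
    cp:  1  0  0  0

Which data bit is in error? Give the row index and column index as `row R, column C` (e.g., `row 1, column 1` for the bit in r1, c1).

Recompute each row's even parity and compare to rp:
  r0: data parity 0, sent rp 0 → ok
  r1: data parity 0, sent rp 0 → ok
  r2: data parity 0, sent rp 1 → mismatch
Recompute each column's even parity and compare to cp:
  c0: data parity 1, sent cp 1 → ok
  c1: data parity 0, sent cp 0 → ok
  c2: data parity 1, sent cp 0 → mismatch
  c3: data parity 0, sent cp 0 → ok
Exactly one row (r2) and one column (c2) fail → the flipped bit is at their intersection.

row 2, column 2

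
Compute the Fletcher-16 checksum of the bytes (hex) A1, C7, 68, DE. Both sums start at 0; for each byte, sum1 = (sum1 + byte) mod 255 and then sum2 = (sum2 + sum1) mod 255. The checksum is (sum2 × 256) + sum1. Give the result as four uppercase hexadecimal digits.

Running sums (mod 255):
  after byte 0 (A1): sum1=161, sum2=161
  after byte 1 (C7): sum1=105, sum2=11
  after byte 2 (68): sum1=209, sum2=220
  after byte 3 (DE): sum1=176, sum2=141
Checksum = sum2·256 + sum1 = 141·256 + 176 = 36272 = 0x8DB0.

8DB0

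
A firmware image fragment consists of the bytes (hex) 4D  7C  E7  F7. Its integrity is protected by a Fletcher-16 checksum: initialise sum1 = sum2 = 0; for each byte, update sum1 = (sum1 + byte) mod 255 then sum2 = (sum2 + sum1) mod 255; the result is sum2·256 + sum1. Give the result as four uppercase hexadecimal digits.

72A9

Running sums (mod 255):
  after byte 0 (4D): sum1=77, sum2=77
  after byte 1 (7C): sum1=201, sum2=23
  after byte 2 (E7): sum1=177, sum2=200
  after byte 3 (F7): sum1=169, sum2=114
Checksum = sum2·256 + sum1 = 114·256 + 169 = 29353 = 0x72A9.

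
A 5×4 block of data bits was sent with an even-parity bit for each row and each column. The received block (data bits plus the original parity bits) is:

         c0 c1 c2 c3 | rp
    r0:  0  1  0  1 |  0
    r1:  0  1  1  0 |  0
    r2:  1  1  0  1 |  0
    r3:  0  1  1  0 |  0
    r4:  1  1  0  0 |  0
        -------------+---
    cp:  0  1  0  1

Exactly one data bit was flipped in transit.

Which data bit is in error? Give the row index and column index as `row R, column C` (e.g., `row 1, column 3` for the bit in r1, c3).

row 2, column 3

Recompute each row's even parity and compare to rp:
  r0: data parity 0, sent rp 0 → ok
  r1: data parity 0, sent rp 0 → ok
  r2: data parity 1, sent rp 0 → mismatch
  r3: data parity 0, sent rp 0 → ok
  r4: data parity 0, sent rp 0 → ok
Recompute each column's even parity and compare to cp:
  c0: data parity 0, sent cp 0 → ok
  c1: data parity 1, sent cp 1 → ok
  c2: data parity 0, sent cp 0 → ok
  c3: data parity 0, sent cp 1 → mismatch
Exactly one row (r2) and one column (c3) fail → the flipped bit is at their intersection.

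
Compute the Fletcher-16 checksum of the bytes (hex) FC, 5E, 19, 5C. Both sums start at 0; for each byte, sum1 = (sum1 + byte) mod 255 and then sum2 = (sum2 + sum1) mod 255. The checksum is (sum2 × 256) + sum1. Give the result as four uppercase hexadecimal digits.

Running sums (mod 255):
  after byte 0 (FC): sum1=252, sum2=252
  after byte 1 (5E): sum1=91, sum2=88
  after byte 2 (19): sum1=116, sum2=204
  after byte 3 (5C): sum1=208, sum2=157
Checksum = sum2·256 + sum1 = 157·256 + 208 = 40400 = 0x9DD0.

9DD0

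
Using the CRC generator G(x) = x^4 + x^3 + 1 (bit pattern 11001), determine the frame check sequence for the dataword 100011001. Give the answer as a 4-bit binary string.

0011

Append 4 zeros: 1000110010000. Divide by 11001 (XOR where the leading bit is 1):
  pos 0: 10001 XOR 11001 = 01000
  pos 1: 10001 XOR 11001 = 01000
  pos 2: 10000 XOR 11001 = 01001
  pos 3: 10010 XOR 11001 = 01011
  pos 4: 10111 XOR 11001 = 01110
  pos 5: 11100 XOR 11001 = 00101
  pos 7: 10100 XOR 11001 = 01101
  pos 8: 11010 XOR 11001 = 00011
Remainder (last 4 bits) = 0011. This is the CRC / FCS.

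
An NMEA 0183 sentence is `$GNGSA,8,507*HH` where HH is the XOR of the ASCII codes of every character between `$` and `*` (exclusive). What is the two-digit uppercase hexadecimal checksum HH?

56

XOR the ASCII codes of the payload characters:
  'G' = 0x47 → acc = 0x47
  'N' = 0x4E → acc = 0x09
  'G' = 0x47 → acc = 0x4E
  'S' = 0x53 → acc = 0x1D
  'A' = 0x41 → acc = 0x5C
  ',' = 0x2C → acc = 0x70
  '8' = 0x38 → acc = 0x48
  ',' = 0x2C → acc = 0x64
  '5' = 0x35 → acc = 0x51
  '0' = 0x30 → acc = 0x61
  '7' = 0x37 → acc = 0x56
Checksum = 0x56.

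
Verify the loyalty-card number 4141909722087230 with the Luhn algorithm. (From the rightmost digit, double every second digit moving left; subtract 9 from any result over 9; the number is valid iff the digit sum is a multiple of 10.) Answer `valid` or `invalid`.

From the right, keep odd positions and double even positions (subtract 9 from any doubled value over 9):
  doubled (positions 2,4,...): 6 5 0 4 9 9 8 8 → sum 49
  kept (positions 1,3,...): 0 2 8 2 7 0 1 1 → sum 21
Total = 70.
70 mod 10 = 0, so the number is valid.

valid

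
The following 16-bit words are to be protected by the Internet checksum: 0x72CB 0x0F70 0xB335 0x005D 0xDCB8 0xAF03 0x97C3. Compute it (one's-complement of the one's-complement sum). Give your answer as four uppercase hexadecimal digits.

One's-complement addition (fold any carry out of bit 15 back into bit 0):
  0x72CB + 0x0F70 = 0x0823B
  0x823B + 0xB335 = 0x13570 → wrap carry → 0x3571
  0x3571 + 0x005D = 0x035CE
  0x35CE + 0xDCB8 = 0x11286 → wrap carry → 0x1287
  0x1287 + 0xAF03 = 0x0C18A
  0xC18A + 0x97C3 = 0x1594D → wrap carry → 0x594E
One's-complement sum = 0x594E.
Checksum = ~0x594E & 0xFFFF = 0xA6B1.

A6B1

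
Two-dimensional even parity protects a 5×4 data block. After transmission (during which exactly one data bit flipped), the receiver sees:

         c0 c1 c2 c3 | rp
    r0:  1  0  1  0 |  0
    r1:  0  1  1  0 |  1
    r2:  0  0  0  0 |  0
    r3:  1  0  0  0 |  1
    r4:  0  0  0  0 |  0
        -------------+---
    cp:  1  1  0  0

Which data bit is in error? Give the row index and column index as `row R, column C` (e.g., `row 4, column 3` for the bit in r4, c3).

row 1, column 0

Recompute each row's even parity and compare to rp:
  r0: data parity 0, sent rp 0 → ok
  r1: data parity 0, sent rp 1 → mismatch
  r2: data parity 0, sent rp 0 → ok
  r3: data parity 1, sent rp 1 → ok
  r4: data parity 0, sent rp 0 → ok
Recompute each column's even parity and compare to cp:
  c0: data parity 0, sent cp 1 → mismatch
  c1: data parity 1, sent cp 1 → ok
  c2: data parity 0, sent cp 0 → ok
  c3: data parity 0, sent cp 0 → ok
Exactly one row (r1) and one column (c0) fail → the flipped bit is at their intersection.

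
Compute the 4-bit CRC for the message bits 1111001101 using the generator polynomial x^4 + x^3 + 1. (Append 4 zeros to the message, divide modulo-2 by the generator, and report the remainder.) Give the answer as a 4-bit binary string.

Append 4 zeros: 11110011010000. Divide by 11001 (XOR where the leading bit is 1):
  pos 0: 11110 XOR 11001 = 00111
  pos 2: 11101 XOR 11001 = 00100
  pos 4: 10010 XOR 11001 = 01011
  pos 5: 10111 XOR 11001 = 01110
  pos 6: 11100 XOR 11001 = 00101
  pos 8: 10100 XOR 11001 = 01101
  pos 9: 11010 XOR 11001 = 00011
Remainder (last 4 bits) = 0011. This is the CRC / FCS.

0011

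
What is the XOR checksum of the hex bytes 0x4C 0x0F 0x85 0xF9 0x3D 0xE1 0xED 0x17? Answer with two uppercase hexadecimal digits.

XOR the bytes together:
  start with 0x4C
  0x4C ⊕ 0x0F = 0x43
  0x43 ⊕ 0x85 = 0xC6
  0xC6 ⊕ 0xF9 = 0x3F
  0x3F ⊕ 0x3D = 0x02
  0x02 ⊕ 0xE1 = 0xE3
  0xE3 ⊕ 0xED = 0x0E
  0x0E ⊕ 0x17 = 0x19

19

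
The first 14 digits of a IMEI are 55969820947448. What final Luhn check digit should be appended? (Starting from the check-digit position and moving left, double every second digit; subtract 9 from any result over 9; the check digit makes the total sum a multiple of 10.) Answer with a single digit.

1

Partial digits right→left: 8 4 4 7 4 9 0 2 8 9 6 9 5 5
Double every second digit counting from the check-digit position (so the 1st, 3rd, 5th, ... of the partial from the right).
  doubled (with −9 where >9): 7 8 8 0 7 3 1 → sum 34
  kept as-is: 4 7 9 2 9 9 5 → sum 45
Total = 34 + 45 = 79.
Check digit = (10 − (79 mod 10)) mod 10 = 1.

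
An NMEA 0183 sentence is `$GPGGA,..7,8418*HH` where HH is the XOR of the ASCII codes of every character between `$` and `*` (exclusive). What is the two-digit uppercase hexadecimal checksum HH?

XOR the ASCII codes of the payload characters:
  'G' = 0x47 → acc = 0x47
  'P' = 0x50 → acc = 0x17
  'G' = 0x47 → acc = 0x50
  'G' = 0x47 → acc = 0x17
  'A' = 0x41 → acc = 0x56
  ',' = 0x2C → acc = 0x7A
  '.' = 0x2E → acc = 0x54
  '.' = 0x2E → acc = 0x7A
  '7' = 0x37 → acc = 0x4D
  ',' = 0x2C → acc = 0x61
  '8' = 0x38 → acc = 0x59
  '4' = 0x34 → acc = 0x6D
  '1' = 0x31 → acc = 0x5C
  '8' = 0x38 → acc = 0x64
Checksum = 0x64.

64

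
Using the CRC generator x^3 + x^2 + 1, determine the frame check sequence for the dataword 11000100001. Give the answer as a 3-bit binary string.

010

Append 3 zeros: 11000100001000. Divide by 1101 (XOR where the leading bit is 1):
  pos 0: 1100 XOR 1101 = 0001
  pos 3: 1010 XOR 1101 = 0111
  pos 4: 1110 XOR 1101 = 0011
  pos 6: 1100 XOR 1101 = 0001
  pos 9: 1100 XOR 1101 = 0001
Remainder (last 3 bits) = 010. This is the CRC / FCS.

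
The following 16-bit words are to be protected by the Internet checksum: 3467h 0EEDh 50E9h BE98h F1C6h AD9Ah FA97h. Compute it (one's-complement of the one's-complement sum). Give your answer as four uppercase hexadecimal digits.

One's-complement addition (fold any carry out of bit 15 back into bit 0):
  0x3467 + 0x0EED = 0x04354
  0x4354 + 0x50E9 = 0x0943D
  0x943D + 0xBE98 = 0x152D5 → wrap carry → 0x52D6
  0x52D6 + 0xF1C6 = 0x1449C → wrap carry → 0x449D
  0x449D + 0xAD9A = 0x0F237
  0xF237 + 0xFA97 = 0x1ECCE → wrap carry → 0xECCF
One's-complement sum = 0xECCF.
Checksum = ~0xECCF & 0xFFFF = 0x1330.

1330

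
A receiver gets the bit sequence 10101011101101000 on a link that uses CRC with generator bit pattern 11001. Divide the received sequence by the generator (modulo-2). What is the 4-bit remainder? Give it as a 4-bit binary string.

Modulo-2 division of 10101011101101000 by 11001:
  pos 0: 10101 XOR 11001 = 01100
  pos 1: 11000 XOR 11001 = 00001
  pos 5: 11110 XOR 11001 = 00111
  pos 7: 11111 XOR 11001 = 00110
  pos 9: 11001 XOR 11001 = 00000
Remainder = 0000 (zero — the frame passes the CRC check).

0000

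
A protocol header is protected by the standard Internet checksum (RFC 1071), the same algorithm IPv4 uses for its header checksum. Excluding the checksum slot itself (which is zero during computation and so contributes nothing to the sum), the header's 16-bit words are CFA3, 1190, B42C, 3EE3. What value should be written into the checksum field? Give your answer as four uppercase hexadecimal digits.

One's-complement addition (fold any carry out of bit 15 back into bit 0):
  0xCFA3 + 0x1190 = 0x0E133
  0xE133 + 0xB42C = 0x1955F → wrap carry → 0x9560
  0x9560 + 0x3EE3 = 0x0D443
One's-complement sum = 0xD443.
Checksum = ~0xD443 & 0xFFFF = 0x2BBC.

2BBC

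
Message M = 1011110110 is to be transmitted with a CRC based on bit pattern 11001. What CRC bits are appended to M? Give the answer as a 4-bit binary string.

Append 4 zeros: 10111101100000. Divide by 11001 (XOR where the leading bit is 1):
  pos 0: 10111 XOR 11001 = 01110
  pos 1: 11101 XOR 11001 = 00100
  pos 3: 10001 XOR 11001 = 01000
  pos 4: 10001 XOR 11001 = 01000
  pos 5: 10000 XOR 11001 = 01001
  pos 6: 10010 XOR 11001 = 01011
  pos 7: 10110 XOR 11001 = 01111
  pos 8: 11110 XOR 11001 = 00111
Remainder (last 4 bits) = 1110. This is the CRC / FCS.

1110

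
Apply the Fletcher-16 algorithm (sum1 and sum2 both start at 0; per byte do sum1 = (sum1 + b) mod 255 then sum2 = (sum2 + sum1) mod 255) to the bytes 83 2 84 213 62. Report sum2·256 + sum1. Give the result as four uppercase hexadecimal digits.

Running sums (mod 255):
  after byte 0 (83): sum1=83, sum2=83
  after byte 1 (2): sum1=85, sum2=168
  after byte 2 (84): sum1=169, sum2=82
  after byte 3 (213): sum1=127, sum2=209
  after byte 4 (62): sum1=189, sum2=143
Checksum = sum2·256 + sum1 = 143·256 + 189 = 36797 = 0x8FBD.

8FBD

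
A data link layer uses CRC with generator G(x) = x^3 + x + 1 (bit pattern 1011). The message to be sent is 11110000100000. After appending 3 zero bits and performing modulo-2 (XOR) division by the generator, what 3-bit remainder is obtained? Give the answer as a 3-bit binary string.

000

Append 3 zeros: 11110000100000000. Divide by 1011 (XOR where the leading bit is 1):
  pos 0: 1111 XOR 1011 = 0100
  pos 1: 1000 XOR 1011 = 0011
  pos 3: 1100 XOR 1011 = 0111
  pos 4: 1110 XOR 1011 = 0101
  pos 5: 1011 XOR 1011 = 0000
Remainder (last 3 bits) = 000. This is the CRC / FCS.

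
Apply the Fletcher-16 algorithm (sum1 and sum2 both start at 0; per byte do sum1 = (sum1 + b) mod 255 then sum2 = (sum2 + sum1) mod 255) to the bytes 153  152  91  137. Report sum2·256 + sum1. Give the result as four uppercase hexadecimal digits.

Running sums (mod 255):
  after byte 0 (153): sum1=153, sum2=153
  after byte 1 (152): sum1=50, sum2=203
  after byte 2 (91): sum1=141, sum2=89
  after byte 3 (137): sum1=23, sum2=112
Checksum = sum2·256 + sum1 = 112·256 + 23 = 28695 = 0x7017.

7017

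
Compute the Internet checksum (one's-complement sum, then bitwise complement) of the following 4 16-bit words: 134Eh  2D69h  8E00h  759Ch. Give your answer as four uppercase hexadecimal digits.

BBAB

One's-complement addition (fold any carry out of bit 15 back into bit 0):
  0x134E + 0x2D69 = 0x040B7
  0x40B7 + 0x8E00 = 0x0CEB7
  0xCEB7 + 0x759C = 0x14453 → wrap carry → 0x4454
One's-complement sum = 0x4454.
Checksum = ~0x4454 & 0xFFFF = 0xBBAB.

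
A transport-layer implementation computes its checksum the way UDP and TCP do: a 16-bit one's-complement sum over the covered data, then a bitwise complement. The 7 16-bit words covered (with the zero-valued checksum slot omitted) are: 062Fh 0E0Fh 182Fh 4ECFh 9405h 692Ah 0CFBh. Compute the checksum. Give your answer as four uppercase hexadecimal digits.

One's-complement addition (fold any carry out of bit 15 back into bit 0):
  0x062F + 0x0E0F = 0x0143E
  0x143E + 0x182F = 0x02C6D
  0x2C6D + 0x4ECF = 0x07B3C
  0x7B3C + 0x9405 = 0x10F41 → wrap carry → 0x0F42
  0x0F42 + 0x692A = 0x0786C
  0x786C + 0x0CFB = 0x08567
One's-complement sum = 0x8567.
Checksum = ~0x8567 & 0xFFFF = 0x7A98.

7A98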